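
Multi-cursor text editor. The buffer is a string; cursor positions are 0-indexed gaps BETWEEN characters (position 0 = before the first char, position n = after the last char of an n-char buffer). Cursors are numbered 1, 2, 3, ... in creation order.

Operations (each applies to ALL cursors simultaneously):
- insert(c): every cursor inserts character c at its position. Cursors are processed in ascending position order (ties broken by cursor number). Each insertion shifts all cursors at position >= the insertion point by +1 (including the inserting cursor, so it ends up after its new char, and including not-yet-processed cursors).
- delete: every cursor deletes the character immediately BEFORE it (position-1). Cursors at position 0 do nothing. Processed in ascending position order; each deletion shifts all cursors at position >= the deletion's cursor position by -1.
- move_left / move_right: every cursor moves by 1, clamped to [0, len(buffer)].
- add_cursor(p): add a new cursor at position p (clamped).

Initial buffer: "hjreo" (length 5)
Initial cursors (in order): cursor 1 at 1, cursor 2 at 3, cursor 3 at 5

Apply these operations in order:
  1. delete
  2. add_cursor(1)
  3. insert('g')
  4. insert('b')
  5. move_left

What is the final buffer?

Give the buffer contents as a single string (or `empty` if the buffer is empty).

Answer: gbjggbbegb

Derivation:
After op 1 (delete): buffer="je" (len 2), cursors c1@0 c2@1 c3@2, authorship ..
After op 2 (add_cursor(1)): buffer="je" (len 2), cursors c1@0 c2@1 c4@1 c3@2, authorship ..
After op 3 (insert('g')): buffer="gjggeg" (len 6), cursors c1@1 c2@4 c4@4 c3@6, authorship 1.24.3
After op 4 (insert('b')): buffer="gbjggbbegb" (len 10), cursors c1@2 c2@7 c4@7 c3@10, authorship 11.2424.33
After op 5 (move_left): buffer="gbjggbbegb" (len 10), cursors c1@1 c2@6 c4@6 c3@9, authorship 11.2424.33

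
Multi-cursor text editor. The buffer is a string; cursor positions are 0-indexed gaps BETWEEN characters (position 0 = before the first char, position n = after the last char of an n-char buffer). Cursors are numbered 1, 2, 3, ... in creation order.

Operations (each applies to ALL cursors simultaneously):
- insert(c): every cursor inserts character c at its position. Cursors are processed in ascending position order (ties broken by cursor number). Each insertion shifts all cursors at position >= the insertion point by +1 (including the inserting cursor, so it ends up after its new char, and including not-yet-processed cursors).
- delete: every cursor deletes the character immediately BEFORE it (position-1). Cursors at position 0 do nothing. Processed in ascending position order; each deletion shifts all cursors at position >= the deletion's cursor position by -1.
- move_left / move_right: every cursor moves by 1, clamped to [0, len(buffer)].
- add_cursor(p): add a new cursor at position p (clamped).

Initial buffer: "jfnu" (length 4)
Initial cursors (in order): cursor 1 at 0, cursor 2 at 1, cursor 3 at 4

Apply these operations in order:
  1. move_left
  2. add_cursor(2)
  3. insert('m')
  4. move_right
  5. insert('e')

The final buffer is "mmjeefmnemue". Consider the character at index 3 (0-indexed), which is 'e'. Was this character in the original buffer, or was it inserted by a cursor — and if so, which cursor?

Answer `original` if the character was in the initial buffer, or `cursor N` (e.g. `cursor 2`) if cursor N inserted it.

Answer: cursor 1

Derivation:
After op 1 (move_left): buffer="jfnu" (len 4), cursors c1@0 c2@0 c3@3, authorship ....
After op 2 (add_cursor(2)): buffer="jfnu" (len 4), cursors c1@0 c2@0 c4@2 c3@3, authorship ....
After op 3 (insert('m')): buffer="mmjfmnmu" (len 8), cursors c1@2 c2@2 c4@5 c3@7, authorship 12..4.3.
After op 4 (move_right): buffer="mmjfmnmu" (len 8), cursors c1@3 c2@3 c4@6 c3@8, authorship 12..4.3.
After op 5 (insert('e')): buffer="mmjeefmnemue" (len 12), cursors c1@5 c2@5 c4@9 c3@12, authorship 12.12.4.43.3
Authorship (.=original, N=cursor N): 1 2 . 1 2 . 4 . 4 3 . 3
Index 3: author = 1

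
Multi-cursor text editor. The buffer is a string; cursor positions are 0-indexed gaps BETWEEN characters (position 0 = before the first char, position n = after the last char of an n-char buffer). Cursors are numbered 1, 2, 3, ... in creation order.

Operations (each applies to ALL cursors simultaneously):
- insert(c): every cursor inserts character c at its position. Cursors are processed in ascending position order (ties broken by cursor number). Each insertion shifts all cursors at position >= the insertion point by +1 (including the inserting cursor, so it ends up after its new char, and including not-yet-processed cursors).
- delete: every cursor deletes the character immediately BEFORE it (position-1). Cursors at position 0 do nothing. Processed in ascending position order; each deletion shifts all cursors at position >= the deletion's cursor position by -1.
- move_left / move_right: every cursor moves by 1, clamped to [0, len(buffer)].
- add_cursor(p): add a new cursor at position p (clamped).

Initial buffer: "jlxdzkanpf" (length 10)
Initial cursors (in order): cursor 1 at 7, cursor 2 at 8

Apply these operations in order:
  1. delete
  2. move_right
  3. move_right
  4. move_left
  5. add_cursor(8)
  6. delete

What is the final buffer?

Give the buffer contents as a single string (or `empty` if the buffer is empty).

After op 1 (delete): buffer="jlxdzkpf" (len 8), cursors c1@6 c2@6, authorship ........
After op 2 (move_right): buffer="jlxdzkpf" (len 8), cursors c1@7 c2@7, authorship ........
After op 3 (move_right): buffer="jlxdzkpf" (len 8), cursors c1@8 c2@8, authorship ........
After op 4 (move_left): buffer="jlxdzkpf" (len 8), cursors c1@7 c2@7, authorship ........
After op 5 (add_cursor(8)): buffer="jlxdzkpf" (len 8), cursors c1@7 c2@7 c3@8, authorship ........
After op 6 (delete): buffer="jlxdz" (len 5), cursors c1@5 c2@5 c3@5, authorship .....

Answer: jlxdz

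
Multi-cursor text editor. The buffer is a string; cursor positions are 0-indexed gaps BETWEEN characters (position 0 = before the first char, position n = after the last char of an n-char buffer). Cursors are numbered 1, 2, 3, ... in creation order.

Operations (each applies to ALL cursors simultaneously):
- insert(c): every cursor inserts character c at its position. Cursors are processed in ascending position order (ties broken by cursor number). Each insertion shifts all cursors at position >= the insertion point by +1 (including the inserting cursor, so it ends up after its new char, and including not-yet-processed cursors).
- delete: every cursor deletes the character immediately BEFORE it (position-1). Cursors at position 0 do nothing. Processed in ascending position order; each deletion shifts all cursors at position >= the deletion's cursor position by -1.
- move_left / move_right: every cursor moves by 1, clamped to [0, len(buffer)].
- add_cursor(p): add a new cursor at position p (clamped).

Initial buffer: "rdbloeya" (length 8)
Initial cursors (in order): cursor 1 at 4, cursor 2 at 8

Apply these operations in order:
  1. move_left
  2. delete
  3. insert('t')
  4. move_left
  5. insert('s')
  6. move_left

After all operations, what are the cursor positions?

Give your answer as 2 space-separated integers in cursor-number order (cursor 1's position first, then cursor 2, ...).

Answer: 2 7

Derivation:
After op 1 (move_left): buffer="rdbloeya" (len 8), cursors c1@3 c2@7, authorship ........
After op 2 (delete): buffer="rdloea" (len 6), cursors c1@2 c2@5, authorship ......
After op 3 (insert('t')): buffer="rdtloeta" (len 8), cursors c1@3 c2@7, authorship ..1...2.
After op 4 (move_left): buffer="rdtloeta" (len 8), cursors c1@2 c2@6, authorship ..1...2.
After op 5 (insert('s')): buffer="rdstloesta" (len 10), cursors c1@3 c2@8, authorship ..11...22.
After op 6 (move_left): buffer="rdstloesta" (len 10), cursors c1@2 c2@7, authorship ..11...22.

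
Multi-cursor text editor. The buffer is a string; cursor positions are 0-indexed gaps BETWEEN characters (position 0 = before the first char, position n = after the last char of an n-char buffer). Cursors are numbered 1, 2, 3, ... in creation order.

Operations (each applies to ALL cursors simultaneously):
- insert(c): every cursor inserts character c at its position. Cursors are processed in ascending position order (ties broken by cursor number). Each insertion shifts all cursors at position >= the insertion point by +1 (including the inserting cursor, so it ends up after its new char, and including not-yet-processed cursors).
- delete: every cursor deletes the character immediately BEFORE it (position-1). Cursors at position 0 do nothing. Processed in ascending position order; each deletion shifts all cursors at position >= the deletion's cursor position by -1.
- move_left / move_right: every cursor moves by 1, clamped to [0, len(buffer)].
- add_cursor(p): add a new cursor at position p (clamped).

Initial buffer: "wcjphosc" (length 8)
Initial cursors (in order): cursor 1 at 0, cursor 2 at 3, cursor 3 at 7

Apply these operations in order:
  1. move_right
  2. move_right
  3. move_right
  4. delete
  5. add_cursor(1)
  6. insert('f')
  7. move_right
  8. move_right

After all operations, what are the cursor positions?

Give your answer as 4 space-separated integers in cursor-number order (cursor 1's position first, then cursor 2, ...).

Answer: 6 9 9 4

Derivation:
After op 1 (move_right): buffer="wcjphosc" (len 8), cursors c1@1 c2@4 c3@8, authorship ........
After op 2 (move_right): buffer="wcjphosc" (len 8), cursors c1@2 c2@5 c3@8, authorship ........
After op 3 (move_right): buffer="wcjphosc" (len 8), cursors c1@3 c2@6 c3@8, authorship ........
After op 4 (delete): buffer="wcphs" (len 5), cursors c1@2 c2@4 c3@5, authorship .....
After op 5 (add_cursor(1)): buffer="wcphs" (len 5), cursors c4@1 c1@2 c2@4 c3@5, authorship .....
After op 6 (insert('f')): buffer="wfcfphfsf" (len 9), cursors c4@2 c1@4 c2@7 c3@9, authorship .4.1..2.3
After op 7 (move_right): buffer="wfcfphfsf" (len 9), cursors c4@3 c1@5 c2@8 c3@9, authorship .4.1..2.3
After op 8 (move_right): buffer="wfcfphfsf" (len 9), cursors c4@4 c1@6 c2@9 c3@9, authorship .4.1..2.3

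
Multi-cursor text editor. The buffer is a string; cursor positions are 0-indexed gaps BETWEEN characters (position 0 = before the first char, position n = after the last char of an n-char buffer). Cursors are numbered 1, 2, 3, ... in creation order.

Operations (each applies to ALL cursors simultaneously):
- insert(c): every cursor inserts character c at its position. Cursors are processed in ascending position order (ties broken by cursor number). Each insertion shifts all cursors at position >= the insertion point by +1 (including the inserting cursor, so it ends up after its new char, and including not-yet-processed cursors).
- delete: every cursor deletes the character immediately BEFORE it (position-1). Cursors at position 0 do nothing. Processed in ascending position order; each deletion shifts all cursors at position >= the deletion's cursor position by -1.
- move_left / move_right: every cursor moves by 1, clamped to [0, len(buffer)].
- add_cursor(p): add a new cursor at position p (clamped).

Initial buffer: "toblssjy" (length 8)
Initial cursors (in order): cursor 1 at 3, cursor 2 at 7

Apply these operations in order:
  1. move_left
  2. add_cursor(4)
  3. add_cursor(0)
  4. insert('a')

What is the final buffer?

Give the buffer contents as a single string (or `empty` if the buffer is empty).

Answer: atoablassajy

Derivation:
After op 1 (move_left): buffer="toblssjy" (len 8), cursors c1@2 c2@6, authorship ........
After op 2 (add_cursor(4)): buffer="toblssjy" (len 8), cursors c1@2 c3@4 c2@6, authorship ........
After op 3 (add_cursor(0)): buffer="toblssjy" (len 8), cursors c4@0 c1@2 c3@4 c2@6, authorship ........
After op 4 (insert('a')): buffer="atoablassajy" (len 12), cursors c4@1 c1@4 c3@7 c2@10, authorship 4..1..3..2..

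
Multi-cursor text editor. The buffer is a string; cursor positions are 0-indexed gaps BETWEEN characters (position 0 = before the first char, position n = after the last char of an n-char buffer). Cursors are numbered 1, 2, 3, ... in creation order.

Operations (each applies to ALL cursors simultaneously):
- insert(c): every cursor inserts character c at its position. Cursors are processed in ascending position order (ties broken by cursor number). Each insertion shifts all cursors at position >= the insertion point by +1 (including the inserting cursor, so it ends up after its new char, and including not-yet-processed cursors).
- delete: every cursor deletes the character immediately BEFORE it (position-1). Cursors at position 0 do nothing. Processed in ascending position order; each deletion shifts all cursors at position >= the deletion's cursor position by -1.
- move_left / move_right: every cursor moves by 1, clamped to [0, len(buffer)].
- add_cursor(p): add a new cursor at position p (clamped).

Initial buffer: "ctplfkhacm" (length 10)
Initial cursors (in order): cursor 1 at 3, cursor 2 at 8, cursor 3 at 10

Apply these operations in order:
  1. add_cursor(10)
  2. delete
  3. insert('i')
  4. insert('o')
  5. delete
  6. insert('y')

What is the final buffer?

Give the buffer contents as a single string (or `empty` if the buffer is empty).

Answer: ctiylfkhiiiyyy

Derivation:
After op 1 (add_cursor(10)): buffer="ctplfkhacm" (len 10), cursors c1@3 c2@8 c3@10 c4@10, authorship ..........
After op 2 (delete): buffer="ctlfkh" (len 6), cursors c1@2 c2@6 c3@6 c4@6, authorship ......
After op 3 (insert('i')): buffer="ctilfkhiii" (len 10), cursors c1@3 c2@10 c3@10 c4@10, authorship ..1....234
After op 4 (insert('o')): buffer="ctiolfkhiiiooo" (len 14), cursors c1@4 c2@14 c3@14 c4@14, authorship ..11....234234
After op 5 (delete): buffer="ctilfkhiii" (len 10), cursors c1@3 c2@10 c3@10 c4@10, authorship ..1....234
After op 6 (insert('y')): buffer="ctiylfkhiiiyyy" (len 14), cursors c1@4 c2@14 c3@14 c4@14, authorship ..11....234234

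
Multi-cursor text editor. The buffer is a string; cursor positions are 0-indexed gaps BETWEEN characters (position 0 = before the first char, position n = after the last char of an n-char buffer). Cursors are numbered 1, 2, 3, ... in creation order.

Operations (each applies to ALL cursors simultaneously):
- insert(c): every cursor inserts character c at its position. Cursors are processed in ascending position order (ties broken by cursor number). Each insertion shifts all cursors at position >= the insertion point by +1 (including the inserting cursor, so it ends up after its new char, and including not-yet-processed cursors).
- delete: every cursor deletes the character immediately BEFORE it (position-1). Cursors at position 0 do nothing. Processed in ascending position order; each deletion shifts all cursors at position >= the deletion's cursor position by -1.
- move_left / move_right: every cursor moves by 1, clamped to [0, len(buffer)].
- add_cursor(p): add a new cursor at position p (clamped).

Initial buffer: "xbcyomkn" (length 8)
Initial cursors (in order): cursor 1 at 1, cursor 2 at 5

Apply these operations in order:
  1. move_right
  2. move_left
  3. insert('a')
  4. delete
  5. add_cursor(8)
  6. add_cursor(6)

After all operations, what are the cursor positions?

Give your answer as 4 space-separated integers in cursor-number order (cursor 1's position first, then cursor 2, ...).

Answer: 1 5 8 6

Derivation:
After op 1 (move_right): buffer="xbcyomkn" (len 8), cursors c1@2 c2@6, authorship ........
After op 2 (move_left): buffer="xbcyomkn" (len 8), cursors c1@1 c2@5, authorship ........
After op 3 (insert('a')): buffer="xabcyoamkn" (len 10), cursors c1@2 c2@7, authorship .1....2...
After op 4 (delete): buffer="xbcyomkn" (len 8), cursors c1@1 c2@5, authorship ........
After op 5 (add_cursor(8)): buffer="xbcyomkn" (len 8), cursors c1@1 c2@5 c3@8, authorship ........
After op 6 (add_cursor(6)): buffer="xbcyomkn" (len 8), cursors c1@1 c2@5 c4@6 c3@8, authorship ........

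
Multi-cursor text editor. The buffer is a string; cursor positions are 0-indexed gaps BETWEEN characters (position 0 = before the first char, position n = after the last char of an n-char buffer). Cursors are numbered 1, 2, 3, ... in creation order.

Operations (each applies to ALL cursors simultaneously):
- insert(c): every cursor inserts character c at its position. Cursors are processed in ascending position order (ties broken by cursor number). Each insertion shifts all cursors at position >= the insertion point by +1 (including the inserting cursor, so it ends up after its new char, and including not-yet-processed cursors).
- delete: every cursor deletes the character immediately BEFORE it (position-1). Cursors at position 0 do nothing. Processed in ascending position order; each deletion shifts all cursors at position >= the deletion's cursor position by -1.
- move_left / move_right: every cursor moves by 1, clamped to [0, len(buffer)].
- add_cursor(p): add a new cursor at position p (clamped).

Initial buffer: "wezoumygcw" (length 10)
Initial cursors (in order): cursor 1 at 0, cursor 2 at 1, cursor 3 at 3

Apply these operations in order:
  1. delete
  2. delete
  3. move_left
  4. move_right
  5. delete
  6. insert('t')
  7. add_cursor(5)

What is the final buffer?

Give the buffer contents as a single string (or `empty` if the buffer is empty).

After op 1 (delete): buffer="eoumygcw" (len 8), cursors c1@0 c2@0 c3@1, authorship ........
After op 2 (delete): buffer="oumygcw" (len 7), cursors c1@0 c2@0 c3@0, authorship .......
After op 3 (move_left): buffer="oumygcw" (len 7), cursors c1@0 c2@0 c3@0, authorship .......
After op 4 (move_right): buffer="oumygcw" (len 7), cursors c1@1 c2@1 c3@1, authorship .......
After op 5 (delete): buffer="umygcw" (len 6), cursors c1@0 c2@0 c3@0, authorship ......
After op 6 (insert('t')): buffer="tttumygcw" (len 9), cursors c1@3 c2@3 c3@3, authorship 123......
After op 7 (add_cursor(5)): buffer="tttumygcw" (len 9), cursors c1@3 c2@3 c3@3 c4@5, authorship 123......

Answer: tttumygcw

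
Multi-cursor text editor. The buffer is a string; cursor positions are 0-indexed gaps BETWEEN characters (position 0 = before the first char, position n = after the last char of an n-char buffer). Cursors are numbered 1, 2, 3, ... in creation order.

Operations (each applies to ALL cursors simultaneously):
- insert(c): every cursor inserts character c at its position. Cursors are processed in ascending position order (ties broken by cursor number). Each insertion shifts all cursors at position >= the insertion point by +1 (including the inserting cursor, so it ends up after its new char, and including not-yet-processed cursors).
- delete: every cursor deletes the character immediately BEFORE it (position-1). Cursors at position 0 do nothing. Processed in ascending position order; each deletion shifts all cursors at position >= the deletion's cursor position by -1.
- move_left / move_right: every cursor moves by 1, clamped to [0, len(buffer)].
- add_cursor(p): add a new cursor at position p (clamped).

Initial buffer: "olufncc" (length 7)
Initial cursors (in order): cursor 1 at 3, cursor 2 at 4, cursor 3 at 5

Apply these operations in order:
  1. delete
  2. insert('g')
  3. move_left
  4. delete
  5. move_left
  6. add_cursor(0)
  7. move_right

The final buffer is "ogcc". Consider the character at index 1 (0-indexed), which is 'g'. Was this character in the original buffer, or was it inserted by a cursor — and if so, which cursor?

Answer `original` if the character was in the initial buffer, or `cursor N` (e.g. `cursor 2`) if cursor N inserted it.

Answer: cursor 3

Derivation:
After op 1 (delete): buffer="olcc" (len 4), cursors c1@2 c2@2 c3@2, authorship ....
After op 2 (insert('g')): buffer="olgggcc" (len 7), cursors c1@5 c2@5 c3@5, authorship ..123..
After op 3 (move_left): buffer="olgggcc" (len 7), cursors c1@4 c2@4 c3@4, authorship ..123..
After op 4 (delete): buffer="ogcc" (len 4), cursors c1@1 c2@1 c3@1, authorship .3..
After op 5 (move_left): buffer="ogcc" (len 4), cursors c1@0 c2@0 c3@0, authorship .3..
After op 6 (add_cursor(0)): buffer="ogcc" (len 4), cursors c1@0 c2@0 c3@0 c4@0, authorship .3..
After op 7 (move_right): buffer="ogcc" (len 4), cursors c1@1 c2@1 c3@1 c4@1, authorship .3..
Authorship (.=original, N=cursor N): . 3 . .
Index 1: author = 3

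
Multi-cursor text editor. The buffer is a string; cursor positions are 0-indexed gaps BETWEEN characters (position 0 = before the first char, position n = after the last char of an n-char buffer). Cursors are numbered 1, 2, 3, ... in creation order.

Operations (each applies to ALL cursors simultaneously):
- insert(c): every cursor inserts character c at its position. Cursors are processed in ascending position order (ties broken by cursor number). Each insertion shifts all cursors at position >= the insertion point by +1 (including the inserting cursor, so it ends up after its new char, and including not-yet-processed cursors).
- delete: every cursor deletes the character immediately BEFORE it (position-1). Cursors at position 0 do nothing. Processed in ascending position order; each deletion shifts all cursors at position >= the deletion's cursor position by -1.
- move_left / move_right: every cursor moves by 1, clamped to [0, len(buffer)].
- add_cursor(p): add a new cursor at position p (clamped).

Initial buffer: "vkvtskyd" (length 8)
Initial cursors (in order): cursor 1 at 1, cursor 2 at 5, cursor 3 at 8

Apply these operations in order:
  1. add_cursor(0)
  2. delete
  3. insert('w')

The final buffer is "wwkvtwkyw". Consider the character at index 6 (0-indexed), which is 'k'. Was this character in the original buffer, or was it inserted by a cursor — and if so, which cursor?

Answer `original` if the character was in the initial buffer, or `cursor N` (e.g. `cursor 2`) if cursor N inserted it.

After op 1 (add_cursor(0)): buffer="vkvtskyd" (len 8), cursors c4@0 c1@1 c2@5 c3@8, authorship ........
After op 2 (delete): buffer="kvtky" (len 5), cursors c1@0 c4@0 c2@3 c3@5, authorship .....
After op 3 (insert('w')): buffer="wwkvtwkyw" (len 9), cursors c1@2 c4@2 c2@6 c3@9, authorship 14...2..3
Authorship (.=original, N=cursor N): 1 4 . . . 2 . . 3
Index 6: author = original

Answer: original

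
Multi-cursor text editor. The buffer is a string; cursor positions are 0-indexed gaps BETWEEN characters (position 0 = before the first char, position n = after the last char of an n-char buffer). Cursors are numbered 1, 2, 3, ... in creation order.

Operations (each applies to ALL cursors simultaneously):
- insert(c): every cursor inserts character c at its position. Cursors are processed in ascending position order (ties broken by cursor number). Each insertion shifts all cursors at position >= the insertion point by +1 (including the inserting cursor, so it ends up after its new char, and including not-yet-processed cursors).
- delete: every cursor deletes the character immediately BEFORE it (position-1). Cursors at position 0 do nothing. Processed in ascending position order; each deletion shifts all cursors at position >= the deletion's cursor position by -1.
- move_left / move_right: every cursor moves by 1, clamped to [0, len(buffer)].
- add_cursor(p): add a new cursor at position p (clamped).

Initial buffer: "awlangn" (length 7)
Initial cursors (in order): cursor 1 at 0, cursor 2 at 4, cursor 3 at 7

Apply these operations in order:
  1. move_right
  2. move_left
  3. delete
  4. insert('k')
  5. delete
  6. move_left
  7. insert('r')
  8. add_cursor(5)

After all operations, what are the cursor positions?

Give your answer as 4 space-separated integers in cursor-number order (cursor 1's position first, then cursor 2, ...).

Answer: 1 4 6 5

Derivation:
After op 1 (move_right): buffer="awlangn" (len 7), cursors c1@1 c2@5 c3@7, authorship .......
After op 2 (move_left): buffer="awlangn" (len 7), cursors c1@0 c2@4 c3@6, authorship .......
After op 3 (delete): buffer="awlnn" (len 5), cursors c1@0 c2@3 c3@4, authorship .....
After op 4 (insert('k')): buffer="kawlknkn" (len 8), cursors c1@1 c2@5 c3@7, authorship 1...2.3.
After op 5 (delete): buffer="awlnn" (len 5), cursors c1@0 c2@3 c3@4, authorship .....
After op 6 (move_left): buffer="awlnn" (len 5), cursors c1@0 c2@2 c3@3, authorship .....
After op 7 (insert('r')): buffer="rawrlrnn" (len 8), cursors c1@1 c2@4 c3@6, authorship 1..2.3..
After op 8 (add_cursor(5)): buffer="rawrlrnn" (len 8), cursors c1@1 c2@4 c4@5 c3@6, authorship 1..2.3..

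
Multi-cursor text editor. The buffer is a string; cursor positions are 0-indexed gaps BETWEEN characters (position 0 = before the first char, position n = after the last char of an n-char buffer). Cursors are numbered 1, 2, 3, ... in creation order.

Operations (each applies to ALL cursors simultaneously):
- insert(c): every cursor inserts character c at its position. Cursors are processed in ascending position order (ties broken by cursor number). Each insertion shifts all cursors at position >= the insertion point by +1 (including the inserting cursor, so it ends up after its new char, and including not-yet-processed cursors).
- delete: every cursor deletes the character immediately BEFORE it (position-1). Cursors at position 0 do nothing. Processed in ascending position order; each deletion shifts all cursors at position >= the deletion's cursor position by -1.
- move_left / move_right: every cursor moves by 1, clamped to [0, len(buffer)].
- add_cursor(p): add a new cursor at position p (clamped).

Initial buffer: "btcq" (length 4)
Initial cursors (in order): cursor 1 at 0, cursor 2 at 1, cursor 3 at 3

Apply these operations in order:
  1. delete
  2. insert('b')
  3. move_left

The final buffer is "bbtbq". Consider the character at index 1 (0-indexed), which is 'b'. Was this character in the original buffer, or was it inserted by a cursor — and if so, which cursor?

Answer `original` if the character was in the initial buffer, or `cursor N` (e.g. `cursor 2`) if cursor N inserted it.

After op 1 (delete): buffer="tq" (len 2), cursors c1@0 c2@0 c3@1, authorship ..
After op 2 (insert('b')): buffer="bbtbq" (len 5), cursors c1@2 c2@2 c3@4, authorship 12.3.
After op 3 (move_left): buffer="bbtbq" (len 5), cursors c1@1 c2@1 c3@3, authorship 12.3.
Authorship (.=original, N=cursor N): 1 2 . 3 .
Index 1: author = 2

Answer: cursor 2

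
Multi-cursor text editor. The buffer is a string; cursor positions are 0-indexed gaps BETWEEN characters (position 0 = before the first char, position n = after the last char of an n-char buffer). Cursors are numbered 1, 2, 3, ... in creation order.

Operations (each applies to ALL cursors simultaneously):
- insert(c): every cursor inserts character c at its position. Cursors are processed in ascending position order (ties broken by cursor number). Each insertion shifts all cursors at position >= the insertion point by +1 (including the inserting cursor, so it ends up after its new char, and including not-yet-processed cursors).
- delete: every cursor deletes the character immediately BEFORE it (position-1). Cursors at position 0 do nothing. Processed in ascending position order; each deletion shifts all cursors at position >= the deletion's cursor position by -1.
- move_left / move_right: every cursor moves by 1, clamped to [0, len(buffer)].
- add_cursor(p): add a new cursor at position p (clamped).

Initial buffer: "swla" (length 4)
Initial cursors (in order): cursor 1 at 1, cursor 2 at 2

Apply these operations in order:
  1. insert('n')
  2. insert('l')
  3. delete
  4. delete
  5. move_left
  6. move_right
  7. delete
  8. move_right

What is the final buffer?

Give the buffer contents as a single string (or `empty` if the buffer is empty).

Answer: la

Derivation:
After op 1 (insert('n')): buffer="snwnla" (len 6), cursors c1@2 c2@4, authorship .1.2..
After op 2 (insert('l')): buffer="snlwnlla" (len 8), cursors c1@3 c2@6, authorship .11.22..
After op 3 (delete): buffer="snwnla" (len 6), cursors c1@2 c2@4, authorship .1.2..
After op 4 (delete): buffer="swla" (len 4), cursors c1@1 c2@2, authorship ....
After op 5 (move_left): buffer="swla" (len 4), cursors c1@0 c2@1, authorship ....
After op 6 (move_right): buffer="swla" (len 4), cursors c1@1 c2@2, authorship ....
After op 7 (delete): buffer="la" (len 2), cursors c1@0 c2@0, authorship ..
After op 8 (move_right): buffer="la" (len 2), cursors c1@1 c2@1, authorship ..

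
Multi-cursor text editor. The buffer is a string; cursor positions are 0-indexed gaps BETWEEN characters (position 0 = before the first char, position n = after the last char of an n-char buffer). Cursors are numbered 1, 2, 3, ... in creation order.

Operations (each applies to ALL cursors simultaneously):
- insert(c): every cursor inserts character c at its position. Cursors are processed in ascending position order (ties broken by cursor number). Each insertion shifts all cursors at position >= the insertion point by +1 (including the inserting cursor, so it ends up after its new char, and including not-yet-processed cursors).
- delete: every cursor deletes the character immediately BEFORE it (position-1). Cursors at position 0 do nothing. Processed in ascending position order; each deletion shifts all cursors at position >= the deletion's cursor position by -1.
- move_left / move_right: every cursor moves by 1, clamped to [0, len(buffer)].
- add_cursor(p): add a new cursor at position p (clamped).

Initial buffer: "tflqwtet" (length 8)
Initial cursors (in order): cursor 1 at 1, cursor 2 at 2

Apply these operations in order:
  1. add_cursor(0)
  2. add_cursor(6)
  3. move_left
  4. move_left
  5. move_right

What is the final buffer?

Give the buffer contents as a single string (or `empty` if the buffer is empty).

Answer: tflqwtet

Derivation:
After op 1 (add_cursor(0)): buffer="tflqwtet" (len 8), cursors c3@0 c1@1 c2@2, authorship ........
After op 2 (add_cursor(6)): buffer="tflqwtet" (len 8), cursors c3@0 c1@1 c2@2 c4@6, authorship ........
After op 3 (move_left): buffer="tflqwtet" (len 8), cursors c1@0 c3@0 c2@1 c4@5, authorship ........
After op 4 (move_left): buffer="tflqwtet" (len 8), cursors c1@0 c2@0 c3@0 c4@4, authorship ........
After op 5 (move_right): buffer="tflqwtet" (len 8), cursors c1@1 c2@1 c3@1 c4@5, authorship ........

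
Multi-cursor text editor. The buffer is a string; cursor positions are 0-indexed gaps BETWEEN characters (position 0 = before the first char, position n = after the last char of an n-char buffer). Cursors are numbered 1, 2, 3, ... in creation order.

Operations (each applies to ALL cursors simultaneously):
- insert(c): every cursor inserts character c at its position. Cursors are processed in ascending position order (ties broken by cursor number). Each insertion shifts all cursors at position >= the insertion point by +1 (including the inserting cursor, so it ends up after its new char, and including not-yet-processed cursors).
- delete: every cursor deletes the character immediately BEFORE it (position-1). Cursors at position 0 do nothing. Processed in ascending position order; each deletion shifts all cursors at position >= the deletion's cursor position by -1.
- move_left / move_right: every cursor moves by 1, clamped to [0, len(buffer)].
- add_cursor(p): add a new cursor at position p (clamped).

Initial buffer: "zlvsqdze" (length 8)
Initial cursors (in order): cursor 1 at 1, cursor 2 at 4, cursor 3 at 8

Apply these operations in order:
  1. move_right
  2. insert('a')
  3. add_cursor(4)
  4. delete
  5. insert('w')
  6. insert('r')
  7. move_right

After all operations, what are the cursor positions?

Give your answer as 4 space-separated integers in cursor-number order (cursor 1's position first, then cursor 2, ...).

After op 1 (move_right): buffer="zlvsqdze" (len 8), cursors c1@2 c2@5 c3@8, authorship ........
After op 2 (insert('a')): buffer="zlavsqadzea" (len 11), cursors c1@3 c2@7 c3@11, authorship ..1...2...3
After op 3 (add_cursor(4)): buffer="zlavsqadzea" (len 11), cursors c1@3 c4@4 c2@7 c3@11, authorship ..1...2...3
After op 4 (delete): buffer="zlsqdze" (len 7), cursors c1@2 c4@2 c2@4 c3@7, authorship .......
After op 5 (insert('w')): buffer="zlwwsqwdzew" (len 11), cursors c1@4 c4@4 c2@7 c3@11, authorship ..14..2...3
After op 6 (insert('r')): buffer="zlwwrrsqwrdzewr" (len 15), cursors c1@6 c4@6 c2@10 c3@15, authorship ..1414..22...33
After op 7 (move_right): buffer="zlwwrrsqwrdzewr" (len 15), cursors c1@7 c4@7 c2@11 c3@15, authorship ..1414..22...33

Answer: 7 11 15 7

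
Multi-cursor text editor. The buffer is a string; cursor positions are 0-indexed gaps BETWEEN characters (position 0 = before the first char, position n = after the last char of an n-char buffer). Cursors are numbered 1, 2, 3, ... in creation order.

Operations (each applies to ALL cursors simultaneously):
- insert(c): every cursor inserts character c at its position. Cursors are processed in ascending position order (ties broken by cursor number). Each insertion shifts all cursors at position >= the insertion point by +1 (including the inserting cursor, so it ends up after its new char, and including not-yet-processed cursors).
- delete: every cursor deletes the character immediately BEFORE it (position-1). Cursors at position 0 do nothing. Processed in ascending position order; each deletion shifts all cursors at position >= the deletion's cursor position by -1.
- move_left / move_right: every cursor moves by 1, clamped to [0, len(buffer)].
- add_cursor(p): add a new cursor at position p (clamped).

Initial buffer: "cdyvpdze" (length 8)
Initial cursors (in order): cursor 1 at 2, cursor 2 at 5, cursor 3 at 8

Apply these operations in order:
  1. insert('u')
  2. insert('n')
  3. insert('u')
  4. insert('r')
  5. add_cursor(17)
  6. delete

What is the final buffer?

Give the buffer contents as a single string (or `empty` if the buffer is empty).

Answer: cdunuyvpunudzenu

Derivation:
After op 1 (insert('u')): buffer="cduyvpudzeu" (len 11), cursors c1@3 c2@7 c3@11, authorship ..1...2...3
After op 2 (insert('n')): buffer="cdunyvpundzeun" (len 14), cursors c1@4 c2@9 c3@14, authorship ..11...22...33
After op 3 (insert('u')): buffer="cdunuyvpunudzeunu" (len 17), cursors c1@5 c2@11 c3@17, authorship ..111...222...333
After op 4 (insert('r')): buffer="cdunuryvpunurdzeunur" (len 20), cursors c1@6 c2@13 c3@20, authorship ..1111...2222...3333
After op 5 (add_cursor(17)): buffer="cdunuryvpunurdzeunur" (len 20), cursors c1@6 c2@13 c4@17 c3@20, authorship ..1111...2222...3333
After op 6 (delete): buffer="cdunuyvpunudzenu" (len 16), cursors c1@5 c2@11 c4@14 c3@16, authorship ..111...222...33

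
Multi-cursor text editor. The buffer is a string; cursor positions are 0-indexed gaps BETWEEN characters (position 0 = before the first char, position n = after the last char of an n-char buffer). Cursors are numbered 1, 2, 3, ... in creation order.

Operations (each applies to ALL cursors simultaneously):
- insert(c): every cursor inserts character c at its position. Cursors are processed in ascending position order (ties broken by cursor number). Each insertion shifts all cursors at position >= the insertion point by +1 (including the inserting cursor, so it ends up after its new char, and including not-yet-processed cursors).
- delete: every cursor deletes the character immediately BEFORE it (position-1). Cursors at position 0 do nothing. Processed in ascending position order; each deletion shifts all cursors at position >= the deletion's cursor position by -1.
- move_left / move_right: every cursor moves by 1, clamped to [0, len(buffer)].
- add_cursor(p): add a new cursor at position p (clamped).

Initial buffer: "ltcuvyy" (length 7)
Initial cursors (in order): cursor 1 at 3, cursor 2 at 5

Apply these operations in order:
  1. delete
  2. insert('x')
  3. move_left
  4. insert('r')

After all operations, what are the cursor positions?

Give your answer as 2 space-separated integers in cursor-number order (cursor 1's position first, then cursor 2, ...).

Answer: 3 6

Derivation:
After op 1 (delete): buffer="ltuyy" (len 5), cursors c1@2 c2@3, authorship .....
After op 2 (insert('x')): buffer="ltxuxyy" (len 7), cursors c1@3 c2@5, authorship ..1.2..
After op 3 (move_left): buffer="ltxuxyy" (len 7), cursors c1@2 c2@4, authorship ..1.2..
After op 4 (insert('r')): buffer="ltrxurxyy" (len 9), cursors c1@3 c2@6, authorship ..11.22..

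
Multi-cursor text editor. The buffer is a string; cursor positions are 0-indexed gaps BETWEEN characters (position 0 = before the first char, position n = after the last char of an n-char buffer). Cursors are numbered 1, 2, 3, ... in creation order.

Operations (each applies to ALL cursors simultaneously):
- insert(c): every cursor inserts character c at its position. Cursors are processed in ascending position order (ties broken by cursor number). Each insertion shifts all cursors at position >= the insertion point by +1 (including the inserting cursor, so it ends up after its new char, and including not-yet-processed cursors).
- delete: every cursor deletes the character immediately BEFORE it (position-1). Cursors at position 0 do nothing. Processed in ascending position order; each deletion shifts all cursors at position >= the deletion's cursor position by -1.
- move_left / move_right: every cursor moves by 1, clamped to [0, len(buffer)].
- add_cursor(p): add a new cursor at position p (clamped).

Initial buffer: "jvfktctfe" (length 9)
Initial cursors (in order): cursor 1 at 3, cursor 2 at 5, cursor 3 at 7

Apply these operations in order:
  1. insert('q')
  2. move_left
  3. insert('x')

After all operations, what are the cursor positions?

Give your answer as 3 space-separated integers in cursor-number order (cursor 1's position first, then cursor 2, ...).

Answer: 4 8 12

Derivation:
After op 1 (insert('q')): buffer="jvfqktqctqfe" (len 12), cursors c1@4 c2@7 c3@10, authorship ...1..2..3..
After op 2 (move_left): buffer="jvfqktqctqfe" (len 12), cursors c1@3 c2@6 c3@9, authorship ...1..2..3..
After op 3 (insert('x')): buffer="jvfxqktxqctxqfe" (len 15), cursors c1@4 c2@8 c3@12, authorship ...11..22..33..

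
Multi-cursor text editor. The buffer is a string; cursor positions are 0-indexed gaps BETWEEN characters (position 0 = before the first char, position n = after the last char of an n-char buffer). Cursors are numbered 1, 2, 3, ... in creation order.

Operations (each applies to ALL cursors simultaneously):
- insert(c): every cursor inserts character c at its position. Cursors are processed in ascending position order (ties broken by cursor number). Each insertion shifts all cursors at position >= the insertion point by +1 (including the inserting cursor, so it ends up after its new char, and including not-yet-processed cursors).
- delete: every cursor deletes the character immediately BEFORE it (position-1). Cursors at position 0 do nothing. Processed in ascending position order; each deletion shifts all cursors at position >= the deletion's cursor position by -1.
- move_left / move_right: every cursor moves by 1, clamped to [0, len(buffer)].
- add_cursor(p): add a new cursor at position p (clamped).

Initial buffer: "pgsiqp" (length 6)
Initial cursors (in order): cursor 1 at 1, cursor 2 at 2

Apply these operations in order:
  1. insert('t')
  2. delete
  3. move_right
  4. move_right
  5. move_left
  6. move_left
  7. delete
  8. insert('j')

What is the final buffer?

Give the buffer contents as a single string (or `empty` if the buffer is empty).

Answer: jjsiqp

Derivation:
After op 1 (insert('t')): buffer="ptgtsiqp" (len 8), cursors c1@2 c2@4, authorship .1.2....
After op 2 (delete): buffer="pgsiqp" (len 6), cursors c1@1 c2@2, authorship ......
After op 3 (move_right): buffer="pgsiqp" (len 6), cursors c1@2 c2@3, authorship ......
After op 4 (move_right): buffer="pgsiqp" (len 6), cursors c1@3 c2@4, authorship ......
After op 5 (move_left): buffer="pgsiqp" (len 6), cursors c1@2 c2@3, authorship ......
After op 6 (move_left): buffer="pgsiqp" (len 6), cursors c1@1 c2@2, authorship ......
After op 7 (delete): buffer="siqp" (len 4), cursors c1@0 c2@0, authorship ....
After op 8 (insert('j')): buffer="jjsiqp" (len 6), cursors c1@2 c2@2, authorship 12....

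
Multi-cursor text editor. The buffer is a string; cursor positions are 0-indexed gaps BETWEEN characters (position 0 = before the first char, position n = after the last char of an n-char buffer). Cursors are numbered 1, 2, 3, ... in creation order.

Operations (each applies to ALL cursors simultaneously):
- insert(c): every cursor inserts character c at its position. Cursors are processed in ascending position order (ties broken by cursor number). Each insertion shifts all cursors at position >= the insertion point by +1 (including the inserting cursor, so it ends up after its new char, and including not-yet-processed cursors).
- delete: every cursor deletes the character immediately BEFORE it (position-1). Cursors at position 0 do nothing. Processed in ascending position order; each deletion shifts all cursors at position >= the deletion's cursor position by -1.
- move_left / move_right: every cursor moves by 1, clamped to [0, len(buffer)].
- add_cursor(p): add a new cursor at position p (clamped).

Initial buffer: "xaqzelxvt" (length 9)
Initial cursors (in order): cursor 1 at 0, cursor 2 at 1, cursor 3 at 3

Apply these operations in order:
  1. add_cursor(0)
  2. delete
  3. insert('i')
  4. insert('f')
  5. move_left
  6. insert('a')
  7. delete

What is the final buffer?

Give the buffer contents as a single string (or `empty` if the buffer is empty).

After op 1 (add_cursor(0)): buffer="xaqzelxvt" (len 9), cursors c1@0 c4@0 c2@1 c3@3, authorship .........
After op 2 (delete): buffer="azelxvt" (len 7), cursors c1@0 c2@0 c4@0 c3@1, authorship .......
After op 3 (insert('i')): buffer="iiiaizelxvt" (len 11), cursors c1@3 c2@3 c4@3 c3@5, authorship 124.3......
After op 4 (insert('f')): buffer="iiifffaifzelxvt" (len 15), cursors c1@6 c2@6 c4@6 c3@9, authorship 124124.33......
After op 5 (move_left): buffer="iiifffaifzelxvt" (len 15), cursors c1@5 c2@5 c4@5 c3@8, authorship 124124.33......
After op 6 (insert('a')): buffer="iiiffaaafaiafzelxvt" (len 19), cursors c1@8 c2@8 c4@8 c3@12, authorship 124121244.333......
After op 7 (delete): buffer="iiifffaifzelxvt" (len 15), cursors c1@5 c2@5 c4@5 c3@8, authorship 124124.33......

Answer: iiifffaifzelxvt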